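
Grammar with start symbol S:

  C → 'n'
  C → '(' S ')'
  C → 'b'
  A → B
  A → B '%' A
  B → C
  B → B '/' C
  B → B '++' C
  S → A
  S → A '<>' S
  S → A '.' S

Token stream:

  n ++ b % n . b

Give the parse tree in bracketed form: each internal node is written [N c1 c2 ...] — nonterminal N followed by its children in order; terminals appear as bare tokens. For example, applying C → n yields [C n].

[S [A [B [B [C n]] ++ [C b]] % [A [B [C n]]]] . [S [A [B [C b]]]]]

S
A . S
B % A . S
B ++ C % A . S
C ++ C % A . S
n ++ C % A . S
n ++ b % A . S
n ++ b % B . S
n ++ b % C . S
n ++ b % n . S
n ++ b % n . A
n ++ b % n . B
n ++ b % n . C
n ++ b % n . b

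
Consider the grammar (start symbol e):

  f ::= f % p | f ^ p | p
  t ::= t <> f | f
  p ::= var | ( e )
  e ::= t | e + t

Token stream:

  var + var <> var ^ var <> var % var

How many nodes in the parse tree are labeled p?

6

[e [e [t [f [p var]]]] + [t [t [t [f [p var]]] <> [f [f [p var]] ^ [p var]]] <> [f [f [p var]] % [p var]]]]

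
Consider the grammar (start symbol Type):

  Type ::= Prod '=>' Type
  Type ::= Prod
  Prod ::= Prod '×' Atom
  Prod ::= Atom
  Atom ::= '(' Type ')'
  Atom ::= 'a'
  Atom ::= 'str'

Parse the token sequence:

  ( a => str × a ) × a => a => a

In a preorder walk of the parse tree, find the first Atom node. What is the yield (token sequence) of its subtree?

[Type [Prod [Prod [Atom ( [Type [Prod [Atom a]] => [Type [Prod [Prod [Atom str]] × [Atom a]]]] )]] × [Atom a]] => [Type [Prod [Atom a]] => [Type [Prod [Atom a]]]]]

( a => str × a )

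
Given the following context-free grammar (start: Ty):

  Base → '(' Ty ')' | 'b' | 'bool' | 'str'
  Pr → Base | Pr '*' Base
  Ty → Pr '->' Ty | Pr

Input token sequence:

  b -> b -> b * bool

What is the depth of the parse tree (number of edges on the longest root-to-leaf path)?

[Ty [Pr [Base b]] -> [Ty [Pr [Base b]] -> [Ty [Pr [Pr [Base b]] * [Base bool]]]]]

6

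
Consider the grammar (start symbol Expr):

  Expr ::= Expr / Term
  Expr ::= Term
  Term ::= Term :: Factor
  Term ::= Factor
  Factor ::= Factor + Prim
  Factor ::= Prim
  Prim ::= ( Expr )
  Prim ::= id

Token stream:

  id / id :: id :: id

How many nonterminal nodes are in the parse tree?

14

[Expr [Expr [Term [Factor [Prim id]]]] / [Term [Term [Term [Factor [Prim id]]] :: [Factor [Prim id]]] :: [Factor [Prim id]]]]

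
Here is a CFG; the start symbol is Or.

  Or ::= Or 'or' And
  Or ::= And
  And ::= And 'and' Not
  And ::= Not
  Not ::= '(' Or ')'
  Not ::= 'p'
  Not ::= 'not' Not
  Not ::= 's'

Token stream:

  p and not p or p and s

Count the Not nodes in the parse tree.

[Or [Or [And [And [Not p]] and [Not not [Not p]]]] or [And [And [Not p]] and [Not s]]]

5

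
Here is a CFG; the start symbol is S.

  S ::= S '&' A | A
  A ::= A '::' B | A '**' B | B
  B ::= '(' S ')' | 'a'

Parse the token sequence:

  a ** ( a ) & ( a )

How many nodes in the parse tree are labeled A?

[S [S [A [A [B a]] ** [B ( [S [A [B a]]] )]]] & [A [B ( [S [A [B a]]] )]]]

5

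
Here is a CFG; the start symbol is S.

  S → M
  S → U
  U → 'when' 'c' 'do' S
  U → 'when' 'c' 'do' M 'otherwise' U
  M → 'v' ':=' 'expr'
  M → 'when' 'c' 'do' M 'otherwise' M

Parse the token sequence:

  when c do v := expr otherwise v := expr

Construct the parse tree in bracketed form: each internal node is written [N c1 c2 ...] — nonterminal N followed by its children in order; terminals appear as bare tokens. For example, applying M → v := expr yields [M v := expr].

S
M
when c do M otherwise M
when c do v := expr otherwise M
when c do v := expr otherwise v := expr

[S [M when c do [M v := expr] otherwise [M v := expr]]]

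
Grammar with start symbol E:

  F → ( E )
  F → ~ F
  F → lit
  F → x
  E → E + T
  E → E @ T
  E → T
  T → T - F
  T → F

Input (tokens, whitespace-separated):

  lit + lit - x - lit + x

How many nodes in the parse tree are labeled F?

5

[E [E [E [T [F lit]]] + [T [T [T [F lit]] - [F x]] - [F lit]]] + [T [F x]]]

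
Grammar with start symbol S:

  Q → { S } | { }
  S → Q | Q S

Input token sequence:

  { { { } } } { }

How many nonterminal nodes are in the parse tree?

8

[S [Q { [S [Q { [S [Q { }]] }]] }] [S [Q { }]]]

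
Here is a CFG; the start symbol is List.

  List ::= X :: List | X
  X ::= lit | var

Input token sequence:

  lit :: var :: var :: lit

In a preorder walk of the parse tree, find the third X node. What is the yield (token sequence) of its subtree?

[List [X lit] :: [List [X var] :: [List [X var] :: [List [X lit]]]]]

var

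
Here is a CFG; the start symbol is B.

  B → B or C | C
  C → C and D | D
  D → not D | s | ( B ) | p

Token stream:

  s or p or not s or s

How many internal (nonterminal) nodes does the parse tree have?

[B [B [B [B [C [D s]]] or [C [D p]]] or [C [D not [D s]]]] or [C [D s]]]

13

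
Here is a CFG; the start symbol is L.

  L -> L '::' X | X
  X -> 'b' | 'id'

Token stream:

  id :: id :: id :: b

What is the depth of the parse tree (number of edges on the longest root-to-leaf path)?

5

[L [L [L [L [X id]] :: [X id]] :: [X id]] :: [X b]]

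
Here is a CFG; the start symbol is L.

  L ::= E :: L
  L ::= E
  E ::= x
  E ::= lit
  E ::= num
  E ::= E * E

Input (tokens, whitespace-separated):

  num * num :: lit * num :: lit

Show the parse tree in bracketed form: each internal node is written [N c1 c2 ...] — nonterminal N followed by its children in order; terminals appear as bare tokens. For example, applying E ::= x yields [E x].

L
E :: L
E * E :: L
num * E :: L
num * num :: L
num * num :: E :: L
num * num :: E * E :: L
num * num :: lit * E :: L
num * num :: lit * num :: L
num * num :: lit * num :: E
num * num :: lit * num :: lit

[L [E [E num] * [E num]] :: [L [E [E lit] * [E num]] :: [L [E lit]]]]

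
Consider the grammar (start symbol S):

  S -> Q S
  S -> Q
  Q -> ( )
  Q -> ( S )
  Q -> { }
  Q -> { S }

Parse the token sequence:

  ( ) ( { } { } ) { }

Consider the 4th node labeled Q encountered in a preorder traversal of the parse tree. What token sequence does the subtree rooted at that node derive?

[S [Q ( )] [S [Q ( [S [Q { }] [S [Q { }]]] )] [S [Q { }]]]]

{ }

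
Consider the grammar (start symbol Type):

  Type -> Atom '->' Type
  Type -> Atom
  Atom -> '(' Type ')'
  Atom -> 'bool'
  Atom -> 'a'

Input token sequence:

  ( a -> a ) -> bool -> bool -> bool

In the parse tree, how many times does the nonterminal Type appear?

6

[Type [Atom ( [Type [Atom a] -> [Type [Atom a]]] )] -> [Type [Atom bool] -> [Type [Atom bool] -> [Type [Atom bool]]]]]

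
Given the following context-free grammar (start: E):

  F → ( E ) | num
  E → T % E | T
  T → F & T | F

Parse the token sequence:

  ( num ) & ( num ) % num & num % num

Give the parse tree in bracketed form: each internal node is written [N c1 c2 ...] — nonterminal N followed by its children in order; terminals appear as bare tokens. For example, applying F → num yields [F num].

E
T % E
F & T % E
( E ) & T % E
( T ) & T % E
( F ) & T % E
( num ) & T % E
( num ) & F % E
( num ) & ( E ) % E
( num ) & ( T ) % E
( num ) & ( F ) % E
( num ) & ( num ) % E
( num ) & ( num ) % T % E
( num ) & ( num ) % F & T % E
( num ) & ( num ) % num & T % E
( num ) & ( num ) % num & F % E
( num ) & ( num ) % num & num % E
( num ) & ( num ) % num & num % T
( num ) & ( num ) % num & num % F
( num ) & ( num ) % num & num % num

[E [T [F ( [E [T [F num]]] )] & [T [F ( [E [T [F num]]] )]]] % [E [T [F num] & [T [F num]]] % [E [T [F num]]]]]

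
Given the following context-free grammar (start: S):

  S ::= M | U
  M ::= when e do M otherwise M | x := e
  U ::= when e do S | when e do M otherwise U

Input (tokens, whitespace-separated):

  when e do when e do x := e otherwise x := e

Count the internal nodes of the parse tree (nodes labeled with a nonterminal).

6

[S [U when e do [S [M when e do [M x := e] otherwise [M x := e]]]]]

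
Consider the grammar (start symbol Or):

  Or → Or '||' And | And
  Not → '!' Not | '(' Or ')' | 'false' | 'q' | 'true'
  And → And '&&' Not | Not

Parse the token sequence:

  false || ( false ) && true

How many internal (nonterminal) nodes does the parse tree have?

11

[Or [Or [And [Not false]]] || [And [And [Not ( [Or [And [Not false]]] )]] && [Not true]]]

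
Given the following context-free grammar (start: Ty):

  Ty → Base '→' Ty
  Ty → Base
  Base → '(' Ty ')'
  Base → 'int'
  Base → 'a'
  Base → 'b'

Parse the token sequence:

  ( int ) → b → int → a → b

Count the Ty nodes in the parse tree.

[Ty [Base ( [Ty [Base int]] )] → [Ty [Base b] → [Ty [Base int] → [Ty [Base a] → [Ty [Base b]]]]]]

6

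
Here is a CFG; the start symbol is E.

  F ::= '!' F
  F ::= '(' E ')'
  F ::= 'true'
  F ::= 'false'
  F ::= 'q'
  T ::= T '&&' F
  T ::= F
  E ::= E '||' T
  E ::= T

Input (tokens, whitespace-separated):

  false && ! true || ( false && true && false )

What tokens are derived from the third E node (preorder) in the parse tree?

false && true && false

[E [E [T [T [F false]] && [F ! [F true]]]] || [T [F ( [E [T [T [T [F false]] && [F true]] && [F false]]] )]]]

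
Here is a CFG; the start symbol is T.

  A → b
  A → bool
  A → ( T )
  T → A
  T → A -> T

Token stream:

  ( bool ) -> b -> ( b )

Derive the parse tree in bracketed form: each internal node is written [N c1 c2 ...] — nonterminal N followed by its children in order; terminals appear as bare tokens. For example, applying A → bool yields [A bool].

[T [A ( [T [A bool]] )] -> [T [A b] -> [T [A ( [T [A b]] )]]]]

T
A -> T
( T ) -> T
( A ) -> T
( bool ) -> T
( bool ) -> A -> T
( bool ) -> b -> T
( bool ) -> b -> A
( bool ) -> b -> ( T )
( bool ) -> b -> ( A )
( bool ) -> b -> ( b )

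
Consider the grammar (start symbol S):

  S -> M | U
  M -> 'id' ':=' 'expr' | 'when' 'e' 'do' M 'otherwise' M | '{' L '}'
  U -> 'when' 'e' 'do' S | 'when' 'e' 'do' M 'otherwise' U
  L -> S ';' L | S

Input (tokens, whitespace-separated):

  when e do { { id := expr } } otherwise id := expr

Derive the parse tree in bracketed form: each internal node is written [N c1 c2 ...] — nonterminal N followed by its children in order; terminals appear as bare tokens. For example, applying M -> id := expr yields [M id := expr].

S
M
when e do M otherwise M
when e do { L } otherwise M
when e do { S } otherwise M
when e do { M } otherwise M
when e do { { L } } otherwise M
when e do { { S } } otherwise M
when e do { { M } } otherwise M
when e do { { id := expr } } otherwise M
when e do { { id := expr } } otherwise id := expr

[S [M when e do [M { [L [S [M { [L [S [M id := expr]]] }]]] }] otherwise [M id := expr]]]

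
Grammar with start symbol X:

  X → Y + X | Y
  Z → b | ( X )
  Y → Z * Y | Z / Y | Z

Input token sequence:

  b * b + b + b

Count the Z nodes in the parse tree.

4

[X [Y [Z b] * [Y [Z b]]] + [X [Y [Z b]] + [X [Y [Z b]]]]]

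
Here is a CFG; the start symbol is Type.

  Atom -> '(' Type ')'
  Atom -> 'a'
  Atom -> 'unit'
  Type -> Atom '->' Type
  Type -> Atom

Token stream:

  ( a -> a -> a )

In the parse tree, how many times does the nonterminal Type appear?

4

[Type [Atom ( [Type [Atom a] -> [Type [Atom a] -> [Type [Atom a]]]] )]]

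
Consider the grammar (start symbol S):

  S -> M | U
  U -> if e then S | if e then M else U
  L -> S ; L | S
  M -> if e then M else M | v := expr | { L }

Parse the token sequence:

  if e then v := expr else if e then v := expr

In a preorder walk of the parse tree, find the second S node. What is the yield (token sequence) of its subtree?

v := expr

[S [U if e then [M v := expr] else [U if e then [S [M v := expr]]]]]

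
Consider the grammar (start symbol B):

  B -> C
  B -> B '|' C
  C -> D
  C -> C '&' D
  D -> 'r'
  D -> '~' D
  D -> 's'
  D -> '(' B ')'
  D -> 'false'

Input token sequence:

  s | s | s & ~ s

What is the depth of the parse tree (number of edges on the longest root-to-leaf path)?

5

[B [B [B [C [D s]]] | [C [D s]]] | [C [C [D s]] & [D ~ [D s]]]]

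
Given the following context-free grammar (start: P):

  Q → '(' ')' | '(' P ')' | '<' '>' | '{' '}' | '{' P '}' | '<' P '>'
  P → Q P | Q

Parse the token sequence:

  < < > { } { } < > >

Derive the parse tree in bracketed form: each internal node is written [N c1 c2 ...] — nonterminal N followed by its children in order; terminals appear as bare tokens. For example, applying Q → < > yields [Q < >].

[P [Q < [P [Q < >] [P [Q { }] [P [Q { }] [P [Q < >]]]]] >]]

P
Q
< P >
< Q P >
< < > P >
< < > Q P >
< < > { } P >
< < > { } Q P >
< < > { } { } P >
< < > { } { } Q >
< < > { } { } < > >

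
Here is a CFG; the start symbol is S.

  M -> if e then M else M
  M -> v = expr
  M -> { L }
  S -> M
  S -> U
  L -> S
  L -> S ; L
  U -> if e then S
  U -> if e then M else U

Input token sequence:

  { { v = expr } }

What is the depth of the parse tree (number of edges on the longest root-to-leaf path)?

[S [M { [L [S [M { [L [S [M v = expr]]] }]]] }]]

8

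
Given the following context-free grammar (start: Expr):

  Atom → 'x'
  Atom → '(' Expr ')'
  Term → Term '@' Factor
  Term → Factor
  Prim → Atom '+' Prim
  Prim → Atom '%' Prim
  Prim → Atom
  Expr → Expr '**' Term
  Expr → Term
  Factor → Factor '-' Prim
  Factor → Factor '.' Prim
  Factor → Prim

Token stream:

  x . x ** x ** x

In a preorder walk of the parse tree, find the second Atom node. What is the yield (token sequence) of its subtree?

[Expr [Expr [Expr [Term [Factor [Factor [Prim [Atom x]]] . [Prim [Atom x]]]]] ** [Term [Factor [Prim [Atom x]]]]] ** [Term [Factor [Prim [Atom x]]]]]

x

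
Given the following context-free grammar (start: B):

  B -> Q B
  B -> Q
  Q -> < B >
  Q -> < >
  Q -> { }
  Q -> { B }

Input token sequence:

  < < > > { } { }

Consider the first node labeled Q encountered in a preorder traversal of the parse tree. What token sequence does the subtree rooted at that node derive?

< < > >

[B [Q < [B [Q < >]] >] [B [Q { }] [B [Q { }]]]]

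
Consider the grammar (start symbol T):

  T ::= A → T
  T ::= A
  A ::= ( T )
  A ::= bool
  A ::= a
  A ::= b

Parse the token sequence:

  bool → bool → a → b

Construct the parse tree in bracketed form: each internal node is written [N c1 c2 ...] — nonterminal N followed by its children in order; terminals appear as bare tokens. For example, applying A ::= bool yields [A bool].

[T [A bool] → [T [A bool] → [T [A a] → [T [A b]]]]]

T
A → T
bool → T
bool → A → T
bool → bool → T
bool → bool → A → T
bool → bool → a → T
bool → bool → a → A
bool → bool → a → b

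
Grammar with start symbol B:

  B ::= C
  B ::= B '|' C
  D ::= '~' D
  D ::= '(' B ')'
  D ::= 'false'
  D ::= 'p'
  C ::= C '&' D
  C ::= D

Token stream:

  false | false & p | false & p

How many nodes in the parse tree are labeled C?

[B [B [B [C [D false]]] | [C [C [D false]] & [D p]]] | [C [C [D false]] & [D p]]]

5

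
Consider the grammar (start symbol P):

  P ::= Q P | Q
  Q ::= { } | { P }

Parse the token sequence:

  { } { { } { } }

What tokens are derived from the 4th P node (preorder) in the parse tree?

{ }

[P [Q { }] [P [Q { [P [Q { }] [P [Q { }]]] }]]]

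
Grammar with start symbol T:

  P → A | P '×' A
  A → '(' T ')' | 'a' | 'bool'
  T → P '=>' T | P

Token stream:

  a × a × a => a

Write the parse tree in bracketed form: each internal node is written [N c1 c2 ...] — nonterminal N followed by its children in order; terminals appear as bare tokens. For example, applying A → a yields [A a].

T
P => T
P × A => T
P × A × A => T
A × A × A => T
a × A × A => T
a × a × A => T
a × a × a => T
a × a × a => P
a × a × a => A
a × a × a => a

[T [P [P [P [A a]] × [A a]] × [A a]] => [T [P [A a]]]]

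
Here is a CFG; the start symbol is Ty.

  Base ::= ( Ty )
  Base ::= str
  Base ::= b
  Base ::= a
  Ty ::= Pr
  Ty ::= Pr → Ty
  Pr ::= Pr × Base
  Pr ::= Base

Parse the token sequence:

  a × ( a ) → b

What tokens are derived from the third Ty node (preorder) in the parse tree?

[Ty [Pr [Pr [Base a]] × [Base ( [Ty [Pr [Base a]]] )]] → [Ty [Pr [Base b]]]]

b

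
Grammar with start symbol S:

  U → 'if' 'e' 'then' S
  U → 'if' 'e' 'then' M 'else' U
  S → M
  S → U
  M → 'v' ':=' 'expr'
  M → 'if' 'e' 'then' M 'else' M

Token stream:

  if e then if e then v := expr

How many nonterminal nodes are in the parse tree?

[S [U if e then [S [U if e then [S [M v := expr]]]]]]

6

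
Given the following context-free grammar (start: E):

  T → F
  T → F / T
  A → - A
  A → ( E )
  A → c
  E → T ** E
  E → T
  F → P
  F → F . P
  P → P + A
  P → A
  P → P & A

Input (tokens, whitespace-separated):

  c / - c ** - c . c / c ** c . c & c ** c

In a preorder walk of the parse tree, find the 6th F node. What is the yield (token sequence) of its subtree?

[E [T [F [P [A c]]] / [T [F [P [A - [A c]]]]]] ** [E [T [F [F [P [A - [A c]]]] . [P [A c]]] / [T [F [P [A c]]]]] ** [E [T [F [F [P [A c]]] . [P [P [A c]] & [A c]]]] ** [E [T [F [P [A c]]]]]]]]

c . c & c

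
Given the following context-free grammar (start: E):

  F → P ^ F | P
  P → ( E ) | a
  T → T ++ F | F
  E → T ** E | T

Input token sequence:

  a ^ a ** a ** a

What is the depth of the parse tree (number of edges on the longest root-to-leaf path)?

[E [T [F [P a] ^ [F [P a]]]] ** [E [T [F [P a]]] ** [E [T [F [P a]]]]]]

6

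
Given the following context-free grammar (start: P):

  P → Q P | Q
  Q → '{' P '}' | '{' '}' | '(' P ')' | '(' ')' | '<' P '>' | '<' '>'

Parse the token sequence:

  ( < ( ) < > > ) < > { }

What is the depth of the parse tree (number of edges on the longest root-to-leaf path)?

7

[P [Q ( [P [Q < [P [Q ( )] [P [Q < >]]] >]] )] [P [Q < >] [P [Q { }]]]]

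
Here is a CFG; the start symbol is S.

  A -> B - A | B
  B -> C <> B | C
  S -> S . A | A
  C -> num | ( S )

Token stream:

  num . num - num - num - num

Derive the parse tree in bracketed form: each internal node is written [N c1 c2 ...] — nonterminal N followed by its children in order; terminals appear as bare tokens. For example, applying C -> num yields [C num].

S
S . A
A . A
B . A
C . A
num . A
num . B - A
num . C - A
num . num - A
num . num - B - A
num . num - C - A
num . num - num - A
num . num - num - B - A
num . num - num - C - A
num . num - num - num - A
num . num - num - num - B
num . num - num - num - C
num . num - num - num - num

[S [S [A [B [C num]]]] . [A [B [C num]] - [A [B [C num]] - [A [B [C num]] - [A [B [C num]]]]]]]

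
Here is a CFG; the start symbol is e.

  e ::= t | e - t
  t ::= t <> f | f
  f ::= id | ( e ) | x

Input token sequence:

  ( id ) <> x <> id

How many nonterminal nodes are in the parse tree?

10

[e [t [t [t [f ( [e [t [f id]]] )]] <> [f x]] <> [f id]]]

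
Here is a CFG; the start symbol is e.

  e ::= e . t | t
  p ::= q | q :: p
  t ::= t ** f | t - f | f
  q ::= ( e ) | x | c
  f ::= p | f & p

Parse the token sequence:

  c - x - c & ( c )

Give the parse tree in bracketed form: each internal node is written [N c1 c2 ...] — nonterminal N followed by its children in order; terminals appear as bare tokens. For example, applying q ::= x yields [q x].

e
t
t - f
t - f - f
f - f - f
p - f - f
q - f - f
c - f - f
c - p - f
c - q - f
c - x - f
c - x - f & p
c - x - p & p
c - x - q & p
c - x - c & p
c - x - c & q
c - x - c & ( e )
c - x - c & ( t )
c - x - c & ( f )
c - x - c & ( p )
c - x - c & ( q )
c - x - c & ( c )

[e [t [t [t [f [p [q c]]]] - [f [p [q x]]]] - [f [f [p [q c]]] & [p [q ( [e [t [f [p [q c]]]]] )]]]]]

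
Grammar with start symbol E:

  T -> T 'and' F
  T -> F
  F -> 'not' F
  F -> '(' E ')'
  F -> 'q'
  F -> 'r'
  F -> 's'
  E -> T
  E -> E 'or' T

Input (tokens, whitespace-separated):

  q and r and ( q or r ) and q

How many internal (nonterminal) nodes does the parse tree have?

[E [T [T [T [T [F q]] and [F r]] and [F ( [E [E [T [F q]]] or [T [F r]]] )]] and [F q]]]

15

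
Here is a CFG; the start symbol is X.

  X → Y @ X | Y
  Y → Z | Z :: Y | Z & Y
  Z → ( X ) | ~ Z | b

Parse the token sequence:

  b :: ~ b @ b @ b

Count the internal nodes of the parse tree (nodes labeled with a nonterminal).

[X [Y [Z b] :: [Y [Z ~ [Z b]]]] @ [X [Y [Z b]] @ [X [Y [Z b]]]]]

12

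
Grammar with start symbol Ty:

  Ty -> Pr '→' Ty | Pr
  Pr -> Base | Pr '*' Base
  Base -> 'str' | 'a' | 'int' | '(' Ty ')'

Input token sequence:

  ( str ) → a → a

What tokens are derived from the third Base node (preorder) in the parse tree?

[Ty [Pr [Base ( [Ty [Pr [Base str]]] )]] → [Ty [Pr [Base a]] → [Ty [Pr [Base a]]]]]

a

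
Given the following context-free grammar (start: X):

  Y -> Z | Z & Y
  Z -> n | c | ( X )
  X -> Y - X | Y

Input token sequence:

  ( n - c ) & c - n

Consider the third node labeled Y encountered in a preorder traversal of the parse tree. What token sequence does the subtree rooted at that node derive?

[X [Y [Z ( [X [Y [Z n]] - [X [Y [Z c]]]] )] & [Y [Z c]]] - [X [Y [Z n]]]]

c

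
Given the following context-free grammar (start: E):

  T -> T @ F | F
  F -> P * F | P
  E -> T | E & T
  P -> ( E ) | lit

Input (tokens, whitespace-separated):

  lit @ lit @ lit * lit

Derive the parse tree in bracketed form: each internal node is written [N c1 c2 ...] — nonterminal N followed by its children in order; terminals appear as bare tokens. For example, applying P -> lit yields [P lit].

[E [T [T [T [F [P lit]]] @ [F [P lit]]] @ [F [P lit] * [F [P lit]]]]]

E
T
T @ F
T @ F @ F
F @ F @ F
P @ F @ F
lit @ F @ F
lit @ P @ F
lit @ lit @ F
lit @ lit @ P * F
lit @ lit @ lit * F
lit @ lit @ lit * P
lit @ lit @ lit * lit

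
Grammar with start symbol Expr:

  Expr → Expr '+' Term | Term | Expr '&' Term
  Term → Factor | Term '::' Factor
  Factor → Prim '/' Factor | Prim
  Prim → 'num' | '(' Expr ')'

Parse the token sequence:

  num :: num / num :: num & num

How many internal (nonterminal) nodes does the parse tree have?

16

[Expr [Expr [Term [Term [Term [Factor [Prim num]]] :: [Factor [Prim num] / [Factor [Prim num]]]] :: [Factor [Prim num]]]] & [Term [Factor [Prim num]]]]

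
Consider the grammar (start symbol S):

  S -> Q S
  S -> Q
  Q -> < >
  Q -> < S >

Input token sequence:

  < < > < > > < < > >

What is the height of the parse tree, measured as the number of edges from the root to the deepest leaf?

5

[S [Q < [S [Q < >] [S [Q < >]]] >] [S [Q < [S [Q < >]] >]]]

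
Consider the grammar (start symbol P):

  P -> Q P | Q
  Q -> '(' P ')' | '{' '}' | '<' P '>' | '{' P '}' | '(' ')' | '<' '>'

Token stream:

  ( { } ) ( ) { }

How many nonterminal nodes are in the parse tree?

8

[P [Q ( [P [Q { }]] )] [P [Q ( )] [P [Q { }]]]]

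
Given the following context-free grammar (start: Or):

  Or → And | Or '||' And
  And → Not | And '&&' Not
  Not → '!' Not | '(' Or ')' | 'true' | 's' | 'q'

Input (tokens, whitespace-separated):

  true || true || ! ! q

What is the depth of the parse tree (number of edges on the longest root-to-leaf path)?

5

[Or [Or [Or [And [Not true]]] || [And [Not true]]] || [And [Not ! [Not ! [Not q]]]]]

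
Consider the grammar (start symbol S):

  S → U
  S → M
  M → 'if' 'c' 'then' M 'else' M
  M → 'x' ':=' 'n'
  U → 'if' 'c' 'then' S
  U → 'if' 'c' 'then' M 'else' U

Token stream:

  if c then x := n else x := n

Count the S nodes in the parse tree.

[S [M if c then [M x := n] else [M x := n]]]

1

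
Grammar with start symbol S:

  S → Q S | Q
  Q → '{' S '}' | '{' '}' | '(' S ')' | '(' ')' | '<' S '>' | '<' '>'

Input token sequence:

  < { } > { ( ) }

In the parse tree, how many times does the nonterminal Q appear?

4

[S [Q < [S [Q { }]] >] [S [Q { [S [Q ( )]] }]]]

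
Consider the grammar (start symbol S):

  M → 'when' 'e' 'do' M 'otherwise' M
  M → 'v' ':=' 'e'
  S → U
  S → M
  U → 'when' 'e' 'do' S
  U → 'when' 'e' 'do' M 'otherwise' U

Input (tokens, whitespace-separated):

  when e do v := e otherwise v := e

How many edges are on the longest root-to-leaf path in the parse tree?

[S [M when e do [M v := e] otherwise [M v := e]]]

3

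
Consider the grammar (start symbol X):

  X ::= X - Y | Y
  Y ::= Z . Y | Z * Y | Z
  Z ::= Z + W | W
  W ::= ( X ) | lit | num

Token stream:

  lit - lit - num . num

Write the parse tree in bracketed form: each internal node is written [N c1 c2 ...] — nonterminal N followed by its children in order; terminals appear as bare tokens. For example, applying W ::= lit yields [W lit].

X
X - Y
X - Y - Y
Y - Y - Y
Z - Y - Y
W - Y - Y
lit - Y - Y
lit - Z - Y
lit - W - Y
lit - lit - Y
lit - lit - Z . Y
lit - lit - W . Y
lit - lit - num . Y
lit - lit - num . Z
lit - lit - num . W
lit - lit - num . num

[X [X [X [Y [Z [W lit]]]] - [Y [Z [W lit]]]] - [Y [Z [W num]] . [Y [Z [W num]]]]]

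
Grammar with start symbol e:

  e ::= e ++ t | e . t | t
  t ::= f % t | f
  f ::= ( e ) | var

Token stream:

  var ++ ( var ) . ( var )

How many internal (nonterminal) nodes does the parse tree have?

15

[e [e [e [t [f var]]] ++ [t [f ( [e [t [f var]]] )]]] . [t [f ( [e [t [f var]]] )]]]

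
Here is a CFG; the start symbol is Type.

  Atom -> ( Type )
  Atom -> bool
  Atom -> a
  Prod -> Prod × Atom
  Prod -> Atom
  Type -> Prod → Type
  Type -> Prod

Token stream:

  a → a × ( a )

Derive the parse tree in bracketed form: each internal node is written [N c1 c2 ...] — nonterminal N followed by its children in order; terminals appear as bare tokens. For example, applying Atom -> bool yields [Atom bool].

[Type [Prod [Atom a]] → [Type [Prod [Prod [Atom a]] × [Atom ( [Type [Prod [Atom a]]] )]]]]

Type
Prod → Type
Atom → Type
a → Type
a → Prod
a → Prod × Atom
a → Atom × Atom
a → a × Atom
a → a × ( Type )
a → a × ( Prod )
a → a × ( Atom )
a → a × ( a )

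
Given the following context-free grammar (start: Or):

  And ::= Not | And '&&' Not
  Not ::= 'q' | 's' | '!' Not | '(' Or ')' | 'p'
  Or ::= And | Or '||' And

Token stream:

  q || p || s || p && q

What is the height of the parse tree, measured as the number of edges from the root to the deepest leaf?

6

[Or [Or [Or [Or [And [Not q]]] || [And [Not p]]] || [And [Not s]]] || [And [And [Not p]] && [Not q]]]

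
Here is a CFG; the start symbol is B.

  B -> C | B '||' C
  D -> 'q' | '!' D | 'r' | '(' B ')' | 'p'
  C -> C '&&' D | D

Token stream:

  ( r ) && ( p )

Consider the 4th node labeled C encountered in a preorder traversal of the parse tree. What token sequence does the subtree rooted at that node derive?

p

[B [C [C [D ( [B [C [D r]]] )]] && [D ( [B [C [D p]]] )]]]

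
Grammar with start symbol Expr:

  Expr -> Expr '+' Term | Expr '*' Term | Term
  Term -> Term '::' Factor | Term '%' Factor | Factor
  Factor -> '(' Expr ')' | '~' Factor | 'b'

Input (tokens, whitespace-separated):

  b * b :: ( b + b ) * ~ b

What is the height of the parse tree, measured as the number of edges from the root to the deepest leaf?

[Expr [Expr [Expr [Term [Factor b]]] * [Term [Term [Factor b]] :: [Factor ( [Expr [Expr [Term [Factor b]]] + [Term [Factor b]]] )]]] * [Term [Factor ~ [Factor b]]]]

8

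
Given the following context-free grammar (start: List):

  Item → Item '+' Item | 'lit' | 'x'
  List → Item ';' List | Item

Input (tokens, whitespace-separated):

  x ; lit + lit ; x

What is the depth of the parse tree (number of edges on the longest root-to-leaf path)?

4

[List [Item x] ; [List [Item [Item lit] + [Item lit]] ; [List [Item x]]]]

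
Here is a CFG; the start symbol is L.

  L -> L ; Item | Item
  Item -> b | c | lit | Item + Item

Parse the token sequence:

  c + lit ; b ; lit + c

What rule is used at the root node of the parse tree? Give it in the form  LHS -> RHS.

[L [L [L [Item [Item c] + [Item lit]]] ; [Item b]] ; [Item [Item lit] + [Item c]]]

L -> L ; Item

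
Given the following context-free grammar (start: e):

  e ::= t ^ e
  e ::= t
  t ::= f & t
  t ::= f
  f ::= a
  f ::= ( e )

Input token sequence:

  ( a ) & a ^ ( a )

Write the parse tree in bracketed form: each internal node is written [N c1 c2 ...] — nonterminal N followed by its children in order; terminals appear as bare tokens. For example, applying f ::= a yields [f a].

e
t ^ e
f & t ^ e
( e ) & t ^ e
( t ) & t ^ e
( f ) & t ^ e
( a ) & t ^ e
( a ) & f ^ e
( a ) & a ^ e
( a ) & a ^ t
( a ) & a ^ f
( a ) & a ^ ( e )
( a ) & a ^ ( t )
( a ) & a ^ ( f )
( a ) & a ^ ( a )

[e [t [f ( [e [t [f a]]] )] & [t [f a]]] ^ [e [t [f ( [e [t [f a]]] )]]]]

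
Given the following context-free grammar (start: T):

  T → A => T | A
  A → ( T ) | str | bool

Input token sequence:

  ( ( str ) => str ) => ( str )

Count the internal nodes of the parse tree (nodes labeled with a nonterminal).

[T [A ( [T [A ( [T [A str]] )] => [T [A str]]] )] => [T [A ( [T [A str]] )]]]

12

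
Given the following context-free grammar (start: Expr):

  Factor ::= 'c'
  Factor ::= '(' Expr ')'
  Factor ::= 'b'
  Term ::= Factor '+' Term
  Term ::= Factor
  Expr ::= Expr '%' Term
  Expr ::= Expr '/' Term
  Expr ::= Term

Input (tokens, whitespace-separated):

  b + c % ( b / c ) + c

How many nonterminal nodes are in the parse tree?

16

[Expr [Expr [Term [Factor b] + [Term [Factor c]]]] % [Term [Factor ( [Expr [Expr [Term [Factor b]]] / [Term [Factor c]]] )] + [Term [Factor c]]]]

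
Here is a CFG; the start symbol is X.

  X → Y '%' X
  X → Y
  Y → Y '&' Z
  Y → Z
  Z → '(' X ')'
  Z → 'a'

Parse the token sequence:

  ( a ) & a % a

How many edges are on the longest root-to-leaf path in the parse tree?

7

[X [Y [Y [Z ( [X [Y [Z a]]] )]] & [Z a]] % [X [Y [Z a]]]]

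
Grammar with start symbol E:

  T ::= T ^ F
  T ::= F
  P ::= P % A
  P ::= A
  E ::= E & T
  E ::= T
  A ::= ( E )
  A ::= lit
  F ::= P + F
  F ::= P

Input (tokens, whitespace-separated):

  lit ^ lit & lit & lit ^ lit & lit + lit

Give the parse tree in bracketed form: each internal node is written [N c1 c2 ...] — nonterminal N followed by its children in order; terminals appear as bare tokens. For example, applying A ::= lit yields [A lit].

[E [E [E [E [T [T [F [P [A lit]]]] ^ [F [P [A lit]]]]] & [T [F [P [A lit]]]]] & [T [T [F [P [A lit]]]] ^ [F [P [A lit]]]]] & [T [F [P [A lit]] + [F [P [A lit]]]]]]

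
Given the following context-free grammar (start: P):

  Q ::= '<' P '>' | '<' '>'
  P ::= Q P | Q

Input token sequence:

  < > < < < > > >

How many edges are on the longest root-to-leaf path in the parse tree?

[P [Q < >] [P [Q < [P [Q < [P [Q < >]] >]] >]]]

7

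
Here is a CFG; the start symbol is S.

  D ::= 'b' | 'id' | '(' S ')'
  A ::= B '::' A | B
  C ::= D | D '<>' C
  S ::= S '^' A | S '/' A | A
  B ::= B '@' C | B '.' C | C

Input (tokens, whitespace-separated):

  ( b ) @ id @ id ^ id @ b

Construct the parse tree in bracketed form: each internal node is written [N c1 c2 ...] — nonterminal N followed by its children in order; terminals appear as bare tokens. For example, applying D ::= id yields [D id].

[S [S [A [B [B [B [C [D ( [S [A [B [C [D b]]]]] )]]] @ [C [D id]]] @ [C [D id]]]]] ^ [A [B [B [C [D id]]] @ [C [D b]]]]]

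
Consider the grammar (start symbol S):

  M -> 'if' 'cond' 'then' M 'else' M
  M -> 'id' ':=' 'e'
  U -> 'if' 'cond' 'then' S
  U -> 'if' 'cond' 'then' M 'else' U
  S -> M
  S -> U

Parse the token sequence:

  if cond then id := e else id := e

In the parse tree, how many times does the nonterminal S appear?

[S [M if cond then [M id := e] else [M id := e]]]

1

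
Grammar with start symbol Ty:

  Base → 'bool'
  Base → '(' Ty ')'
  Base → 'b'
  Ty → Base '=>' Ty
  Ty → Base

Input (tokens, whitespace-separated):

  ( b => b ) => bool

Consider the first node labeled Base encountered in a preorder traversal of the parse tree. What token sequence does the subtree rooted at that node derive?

[Ty [Base ( [Ty [Base b] => [Ty [Base b]]] )] => [Ty [Base bool]]]

( b => b )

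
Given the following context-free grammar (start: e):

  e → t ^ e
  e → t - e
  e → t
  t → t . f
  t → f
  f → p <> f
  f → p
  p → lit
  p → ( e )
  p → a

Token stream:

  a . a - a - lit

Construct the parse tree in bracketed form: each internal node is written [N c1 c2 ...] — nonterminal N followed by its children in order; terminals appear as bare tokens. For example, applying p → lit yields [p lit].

[e [t [t [f [p a]]] . [f [p a]]] - [e [t [f [p a]]] - [e [t [f [p lit]]]]]]

e
t - e
t . f - e
f . f - e
p . f - e
a . f - e
a . p - e
a . a - e
a . a - t - e
a . a - f - e
a . a - p - e
a . a - a - e
a . a - a - t
a . a - a - f
a . a - a - p
a . a - a - lit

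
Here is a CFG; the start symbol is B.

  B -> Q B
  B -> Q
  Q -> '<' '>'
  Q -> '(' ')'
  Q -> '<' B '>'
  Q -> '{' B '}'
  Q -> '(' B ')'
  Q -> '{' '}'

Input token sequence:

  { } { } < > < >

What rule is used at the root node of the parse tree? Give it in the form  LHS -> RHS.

[B [Q { }] [B [Q { }] [B [Q < >] [B [Q < >]]]]]

B -> Q B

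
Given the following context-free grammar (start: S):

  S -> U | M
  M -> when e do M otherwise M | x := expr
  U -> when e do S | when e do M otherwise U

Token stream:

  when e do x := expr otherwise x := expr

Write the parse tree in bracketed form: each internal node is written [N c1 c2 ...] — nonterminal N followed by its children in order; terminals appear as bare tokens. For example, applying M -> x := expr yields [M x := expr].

[S [M when e do [M x := expr] otherwise [M x := expr]]]

S
M
when e do M otherwise M
when e do x := expr otherwise M
when e do x := expr otherwise x := expr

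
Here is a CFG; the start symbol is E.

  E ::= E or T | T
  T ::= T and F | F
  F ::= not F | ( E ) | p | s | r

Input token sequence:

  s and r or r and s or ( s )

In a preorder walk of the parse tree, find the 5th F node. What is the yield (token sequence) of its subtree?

( s )

[E [E [E [T [T [F s]] and [F r]]] or [T [T [F r]] and [F s]]] or [T [F ( [E [T [F s]]] )]]]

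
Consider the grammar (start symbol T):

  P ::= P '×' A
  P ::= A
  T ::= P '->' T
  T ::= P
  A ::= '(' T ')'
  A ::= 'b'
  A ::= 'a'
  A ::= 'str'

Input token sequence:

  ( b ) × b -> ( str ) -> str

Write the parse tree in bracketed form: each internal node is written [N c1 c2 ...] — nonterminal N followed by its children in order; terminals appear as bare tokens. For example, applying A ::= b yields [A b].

[T [P [P [A ( [T [P [A b]]] )]] × [A b]] -> [T [P [A ( [T [P [A str]]] )]] -> [T [P [A str]]]]]

T
P -> T
P × A -> T
A × A -> T
( T ) × A -> T
( P ) × A -> T
( A ) × A -> T
( b ) × A -> T
( b ) × b -> T
( b ) × b -> P -> T
( b ) × b -> A -> T
( b ) × b -> ( T ) -> T
( b ) × b -> ( P ) -> T
( b ) × b -> ( A ) -> T
( b ) × b -> ( str ) -> T
( b ) × b -> ( str ) -> P
( b ) × b -> ( str ) -> A
( b ) × b -> ( str ) -> str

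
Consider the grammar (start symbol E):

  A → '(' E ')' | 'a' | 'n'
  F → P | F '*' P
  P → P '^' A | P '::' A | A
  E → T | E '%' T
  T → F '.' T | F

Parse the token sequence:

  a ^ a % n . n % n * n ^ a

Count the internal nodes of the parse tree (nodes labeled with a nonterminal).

[E [E [E [T [F [P [P [A a]] ^ [A a]]]]] % [T [F [P [A n]]] . [T [F [P [A n]]]]]] % [T [F [F [P [A n]]] * [P [P [A n]] ^ [A a]]]]]

26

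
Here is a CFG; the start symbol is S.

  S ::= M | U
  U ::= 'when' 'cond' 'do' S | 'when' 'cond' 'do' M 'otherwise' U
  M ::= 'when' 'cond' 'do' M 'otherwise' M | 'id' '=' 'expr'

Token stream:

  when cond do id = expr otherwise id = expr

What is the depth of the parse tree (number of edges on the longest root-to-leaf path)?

[S [M when cond do [M id = expr] otherwise [M id = expr]]]

3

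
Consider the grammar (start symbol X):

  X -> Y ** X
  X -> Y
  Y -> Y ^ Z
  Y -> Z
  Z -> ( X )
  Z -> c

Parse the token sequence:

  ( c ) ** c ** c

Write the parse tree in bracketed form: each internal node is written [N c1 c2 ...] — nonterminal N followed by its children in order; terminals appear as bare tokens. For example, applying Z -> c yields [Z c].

[X [Y [Z ( [X [Y [Z c]]] )]] ** [X [Y [Z c]] ** [X [Y [Z c]]]]]

X
Y ** X
Z ** X
( X ) ** X
( Y ) ** X
( Z ) ** X
( c ) ** X
( c ) ** Y ** X
( c ) ** Z ** X
( c ) ** c ** X
( c ) ** c ** Y
( c ) ** c ** Z
( c ) ** c ** c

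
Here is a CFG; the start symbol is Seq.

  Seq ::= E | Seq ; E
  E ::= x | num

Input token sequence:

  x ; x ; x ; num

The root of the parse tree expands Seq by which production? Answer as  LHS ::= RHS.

[Seq [Seq [Seq [Seq [E x]] ; [E x]] ; [E x]] ; [E num]]

Seq ::= Seq ; E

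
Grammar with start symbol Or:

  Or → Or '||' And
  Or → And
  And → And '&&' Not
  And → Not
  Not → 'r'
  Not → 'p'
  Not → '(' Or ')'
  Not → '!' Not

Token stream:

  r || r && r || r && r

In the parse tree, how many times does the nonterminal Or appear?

[Or [Or [Or [And [Not r]]] || [And [And [Not r]] && [Not r]]] || [And [And [Not r]] && [Not r]]]

3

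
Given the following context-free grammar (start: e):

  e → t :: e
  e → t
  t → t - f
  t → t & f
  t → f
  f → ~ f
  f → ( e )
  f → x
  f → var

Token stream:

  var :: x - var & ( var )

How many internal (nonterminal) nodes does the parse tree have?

[e [t [f var]] :: [e [t [t [t [f x]] - [f var]] & [f ( [e [t [f var]]] )]]]]

13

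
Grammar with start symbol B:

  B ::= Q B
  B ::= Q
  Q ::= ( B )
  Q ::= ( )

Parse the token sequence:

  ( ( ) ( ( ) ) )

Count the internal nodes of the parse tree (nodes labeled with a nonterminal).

[B [Q ( [B [Q ( )] [B [Q ( [B [Q ( )]] )]]] )]]

8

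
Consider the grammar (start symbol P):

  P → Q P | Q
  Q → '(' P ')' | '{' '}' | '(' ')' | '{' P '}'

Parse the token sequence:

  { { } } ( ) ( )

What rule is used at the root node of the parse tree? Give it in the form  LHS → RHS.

P → Q P

[P [Q { [P [Q { }]] }] [P [Q ( )] [P [Q ( )]]]]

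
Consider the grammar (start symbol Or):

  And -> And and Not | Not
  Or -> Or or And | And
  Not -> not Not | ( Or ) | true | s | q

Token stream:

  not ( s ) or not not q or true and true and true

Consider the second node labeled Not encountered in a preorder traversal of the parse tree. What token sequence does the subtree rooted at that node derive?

( s )

[Or [Or [Or [And [Not not [Not ( [Or [And [Not s]]] )]]]] or [And [Not not [Not not [Not q]]]]] or [And [And [And [Not true]] and [Not true]] and [Not true]]]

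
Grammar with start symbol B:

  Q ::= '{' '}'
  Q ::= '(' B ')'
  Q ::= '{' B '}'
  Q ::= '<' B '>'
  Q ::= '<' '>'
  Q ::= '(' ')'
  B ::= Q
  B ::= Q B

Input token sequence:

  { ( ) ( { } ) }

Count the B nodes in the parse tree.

4

[B [Q { [B [Q ( )] [B [Q ( [B [Q { }]] )]]] }]]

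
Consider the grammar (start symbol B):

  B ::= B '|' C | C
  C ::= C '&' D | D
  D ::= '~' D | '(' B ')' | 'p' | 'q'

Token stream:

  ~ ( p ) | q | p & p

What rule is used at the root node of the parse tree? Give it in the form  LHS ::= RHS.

[B [B [B [C [D ~ [D ( [B [C [D p]]] )]]]] | [C [D q]]] | [C [C [D p]] & [D p]]]

B ::= B '|' C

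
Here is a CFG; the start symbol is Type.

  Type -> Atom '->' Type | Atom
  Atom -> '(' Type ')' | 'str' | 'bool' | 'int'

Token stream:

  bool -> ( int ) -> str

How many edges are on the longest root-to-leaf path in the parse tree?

[Type [Atom bool] -> [Type [Atom ( [Type [Atom int]] )] -> [Type [Atom str]]]]

5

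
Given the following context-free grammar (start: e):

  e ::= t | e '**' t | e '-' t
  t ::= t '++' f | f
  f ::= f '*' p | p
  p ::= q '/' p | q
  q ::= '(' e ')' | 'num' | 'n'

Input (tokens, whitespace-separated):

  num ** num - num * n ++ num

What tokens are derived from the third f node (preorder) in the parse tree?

num * n

[e [e [e [t [f [p [q num]]]]] ** [t [f [p [q num]]]]] - [t [t [f [f [p [q num]]] * [p [q n]]]] ++ [f [p [q num]]]]]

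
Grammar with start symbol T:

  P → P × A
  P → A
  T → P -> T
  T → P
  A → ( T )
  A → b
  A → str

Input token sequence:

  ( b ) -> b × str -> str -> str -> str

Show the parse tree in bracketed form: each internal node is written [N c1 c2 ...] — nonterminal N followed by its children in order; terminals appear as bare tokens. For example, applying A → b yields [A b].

[T [P [A ( [T [P [A b]]] )]] -> [T [P [P [A b]] × [A str]] -> [T [P [A str]] -> [T [P [A str]] -> [T [P [A str]]]]]]]

T
P -> T
A -> T
( T ) -> T
( P ) -> T
( A ) -> T
( b ) -> T
( b ) -> P -> T
( b ) -> P × A -> T
( b ) -> A × A -> T
( b ) -> b × A -> T
( b ) -> b × str -> T
( b ) -> b × str -> P -> T
( b ) -> b × str -> A -> T
( b ) -> b × str -> str -> T
( b ) -> b × str -> str -> P -> T
( b ) -> b × str -> str -> A -> T
( b ) -> b × str -> str -> str -> T
( b ) -> b × str -> str -> str -> P
( b ) -> b × str -> str -> str -> A
( b ) -> b × str -> str -> str -> str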